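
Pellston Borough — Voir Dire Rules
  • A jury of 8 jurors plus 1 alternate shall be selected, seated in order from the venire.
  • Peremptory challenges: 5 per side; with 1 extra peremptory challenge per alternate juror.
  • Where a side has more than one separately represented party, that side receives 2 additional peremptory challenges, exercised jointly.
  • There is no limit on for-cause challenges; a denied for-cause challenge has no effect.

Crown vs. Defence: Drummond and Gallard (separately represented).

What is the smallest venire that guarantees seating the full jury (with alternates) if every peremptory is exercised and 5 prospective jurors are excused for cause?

Seats to fill: 8 + 1 alternates = 9.
Peremptories — Crown: 5 + 1×1 = 6; Defence: 5 + 1×1 + 2 = 8; total 14.
For-cause removals: 5.
Minimum venire: 9 + 14 + 5 = 28.

28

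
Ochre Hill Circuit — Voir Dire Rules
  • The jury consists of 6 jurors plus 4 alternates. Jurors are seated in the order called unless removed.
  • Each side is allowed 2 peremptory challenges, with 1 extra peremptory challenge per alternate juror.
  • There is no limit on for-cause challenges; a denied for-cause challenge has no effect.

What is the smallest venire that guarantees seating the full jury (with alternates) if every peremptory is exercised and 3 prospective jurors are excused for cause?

Seats to fill: 6 + 4 alternates = 10.
Peremptories: 2 + 1×4 = 6 per side × 2 sides = 12.
For-cause removals: 3.
Minimum venire: 10 + 12 + 3 = 25.

25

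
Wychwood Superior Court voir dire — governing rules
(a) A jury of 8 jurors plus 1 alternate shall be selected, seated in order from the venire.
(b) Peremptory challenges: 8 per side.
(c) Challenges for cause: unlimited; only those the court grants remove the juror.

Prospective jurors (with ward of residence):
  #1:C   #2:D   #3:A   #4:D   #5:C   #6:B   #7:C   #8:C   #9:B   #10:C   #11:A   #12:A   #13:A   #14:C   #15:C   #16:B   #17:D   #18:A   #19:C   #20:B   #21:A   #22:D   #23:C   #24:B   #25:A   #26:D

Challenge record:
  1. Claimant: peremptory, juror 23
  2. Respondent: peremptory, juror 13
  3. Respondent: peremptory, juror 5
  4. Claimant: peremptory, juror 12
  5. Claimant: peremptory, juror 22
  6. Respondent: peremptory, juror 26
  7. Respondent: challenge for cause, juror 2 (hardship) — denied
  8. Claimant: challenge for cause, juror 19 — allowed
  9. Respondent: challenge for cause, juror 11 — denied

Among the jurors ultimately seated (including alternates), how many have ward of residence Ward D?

Removed: #5, #12, #13, #19, #22, #23, #26.
Seated (9 incl. alternates): #1, #2, #3, #4, #6, #7, #8, #9, #10.
Of those, in Ward D: #2, #4 → 2.

2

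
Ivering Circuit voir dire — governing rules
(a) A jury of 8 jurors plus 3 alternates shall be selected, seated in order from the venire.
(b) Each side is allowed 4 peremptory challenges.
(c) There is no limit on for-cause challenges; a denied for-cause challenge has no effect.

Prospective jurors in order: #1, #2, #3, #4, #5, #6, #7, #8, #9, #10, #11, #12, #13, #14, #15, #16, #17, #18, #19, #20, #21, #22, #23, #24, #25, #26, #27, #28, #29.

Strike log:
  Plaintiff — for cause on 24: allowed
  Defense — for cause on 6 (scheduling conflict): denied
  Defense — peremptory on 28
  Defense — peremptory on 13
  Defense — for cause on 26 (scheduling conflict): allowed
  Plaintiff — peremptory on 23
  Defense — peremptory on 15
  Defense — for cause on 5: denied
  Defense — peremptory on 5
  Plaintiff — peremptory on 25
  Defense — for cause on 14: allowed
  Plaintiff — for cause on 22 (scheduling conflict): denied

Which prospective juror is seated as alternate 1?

Removed: #5, #13, #14, #15, #23, #24, #25, #26, #28. (#6, #22 stay — for-cause denied.)
Seating in order: seats 1–8 → #1, #2, #3, #4, #6, #7, #8, #9; alternates → #10, #11, #12.
So alternate 1 is #10.

10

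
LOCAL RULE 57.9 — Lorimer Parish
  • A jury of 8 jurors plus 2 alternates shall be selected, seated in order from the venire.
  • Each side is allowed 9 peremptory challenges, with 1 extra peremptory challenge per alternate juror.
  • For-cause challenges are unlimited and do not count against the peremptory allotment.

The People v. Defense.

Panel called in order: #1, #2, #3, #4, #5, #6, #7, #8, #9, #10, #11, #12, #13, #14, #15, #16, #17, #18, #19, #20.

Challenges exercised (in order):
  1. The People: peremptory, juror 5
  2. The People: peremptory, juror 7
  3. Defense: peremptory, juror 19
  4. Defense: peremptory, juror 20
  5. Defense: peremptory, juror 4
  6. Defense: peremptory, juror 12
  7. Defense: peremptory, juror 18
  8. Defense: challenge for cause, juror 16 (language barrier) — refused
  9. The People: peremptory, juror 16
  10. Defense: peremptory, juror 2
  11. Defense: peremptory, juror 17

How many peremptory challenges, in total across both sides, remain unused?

12

The People allotment: 9 base + 1 × 2 alternates = 11. Defense allotment: 9 base + 1 × 2 alternates = 11.
The People peremptories used: #5, #7, #16 — 3.
Defense peremptories used: #19, #20, #4, #12, #18, #2, #17 — 7 (the for-cause on #16 doesn't count).
Remaining: (11 − 3) + (11 − 7) = 12.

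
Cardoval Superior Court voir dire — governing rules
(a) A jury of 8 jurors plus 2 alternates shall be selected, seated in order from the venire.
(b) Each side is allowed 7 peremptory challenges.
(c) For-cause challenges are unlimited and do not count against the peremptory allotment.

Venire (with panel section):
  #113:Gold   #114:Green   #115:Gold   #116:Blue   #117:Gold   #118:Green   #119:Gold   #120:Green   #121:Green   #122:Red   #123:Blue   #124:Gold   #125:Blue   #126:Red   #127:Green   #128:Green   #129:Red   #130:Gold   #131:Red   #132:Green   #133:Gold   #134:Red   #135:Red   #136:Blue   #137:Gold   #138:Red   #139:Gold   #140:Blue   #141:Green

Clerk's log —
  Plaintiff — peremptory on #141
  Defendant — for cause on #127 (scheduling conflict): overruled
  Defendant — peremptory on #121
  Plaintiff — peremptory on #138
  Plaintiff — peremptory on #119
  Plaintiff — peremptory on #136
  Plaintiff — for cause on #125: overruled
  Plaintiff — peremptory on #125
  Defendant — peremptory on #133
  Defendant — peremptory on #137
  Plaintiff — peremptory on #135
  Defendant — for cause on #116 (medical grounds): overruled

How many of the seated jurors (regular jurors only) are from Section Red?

1

Removed: #119, #121, #125, #133, #135, #136, #137, #138, #141.
Seated jurors 1–8: #113, #114, #115, #116, #117, #118, #120, #122 (alternates #123, #124 not counted).
Of those, in Section Red: #122 → 1.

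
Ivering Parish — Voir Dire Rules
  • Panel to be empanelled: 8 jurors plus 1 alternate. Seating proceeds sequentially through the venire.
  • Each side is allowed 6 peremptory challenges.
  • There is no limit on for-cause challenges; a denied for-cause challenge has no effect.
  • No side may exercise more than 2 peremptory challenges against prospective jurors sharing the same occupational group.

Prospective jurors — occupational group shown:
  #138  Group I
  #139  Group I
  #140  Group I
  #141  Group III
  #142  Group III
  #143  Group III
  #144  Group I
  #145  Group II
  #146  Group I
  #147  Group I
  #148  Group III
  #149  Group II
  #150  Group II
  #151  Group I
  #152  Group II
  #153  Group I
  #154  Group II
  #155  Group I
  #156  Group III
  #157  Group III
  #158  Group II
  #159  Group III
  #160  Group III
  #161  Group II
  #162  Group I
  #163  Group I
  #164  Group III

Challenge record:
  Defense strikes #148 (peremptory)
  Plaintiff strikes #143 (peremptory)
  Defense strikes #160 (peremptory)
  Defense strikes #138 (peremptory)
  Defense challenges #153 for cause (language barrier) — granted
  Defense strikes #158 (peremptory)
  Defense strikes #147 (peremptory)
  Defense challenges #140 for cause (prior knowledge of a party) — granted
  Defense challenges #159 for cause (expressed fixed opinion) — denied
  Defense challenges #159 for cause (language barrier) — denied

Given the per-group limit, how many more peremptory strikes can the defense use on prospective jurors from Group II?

1

Defense peremptories so far: #148, #160, #138, #158, #147 — 5 of 6 used, 1 left overall.
Against Group II: #158 — 1 used; per-group cap 2 leaves 1.
Binding limit: min(1, 1) = 1.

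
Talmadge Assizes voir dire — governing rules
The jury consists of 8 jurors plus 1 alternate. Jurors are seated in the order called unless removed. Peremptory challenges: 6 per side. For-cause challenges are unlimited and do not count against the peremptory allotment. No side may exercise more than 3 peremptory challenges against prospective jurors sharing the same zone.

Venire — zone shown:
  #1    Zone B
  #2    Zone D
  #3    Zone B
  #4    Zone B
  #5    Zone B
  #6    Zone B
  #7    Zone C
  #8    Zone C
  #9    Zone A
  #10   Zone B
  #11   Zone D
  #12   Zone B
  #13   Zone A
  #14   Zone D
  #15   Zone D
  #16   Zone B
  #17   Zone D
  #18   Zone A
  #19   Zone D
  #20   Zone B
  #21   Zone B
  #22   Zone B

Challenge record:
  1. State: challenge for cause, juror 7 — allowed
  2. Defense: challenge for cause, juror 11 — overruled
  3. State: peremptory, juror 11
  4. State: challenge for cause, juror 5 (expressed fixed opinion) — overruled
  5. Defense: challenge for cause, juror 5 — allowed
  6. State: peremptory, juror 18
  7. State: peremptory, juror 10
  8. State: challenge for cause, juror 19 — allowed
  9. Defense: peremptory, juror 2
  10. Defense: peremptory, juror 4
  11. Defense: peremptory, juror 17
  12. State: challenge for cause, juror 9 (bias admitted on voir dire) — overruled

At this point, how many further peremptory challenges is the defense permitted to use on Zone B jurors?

Defense peremptories so far: #2, #4, #17 — 3 of 6 used, 3 left overall.
Against Zone B: #4 — 1 used; per-zone cap 3 leaves 2.
Binding limit: min(3, 2) = 2.

2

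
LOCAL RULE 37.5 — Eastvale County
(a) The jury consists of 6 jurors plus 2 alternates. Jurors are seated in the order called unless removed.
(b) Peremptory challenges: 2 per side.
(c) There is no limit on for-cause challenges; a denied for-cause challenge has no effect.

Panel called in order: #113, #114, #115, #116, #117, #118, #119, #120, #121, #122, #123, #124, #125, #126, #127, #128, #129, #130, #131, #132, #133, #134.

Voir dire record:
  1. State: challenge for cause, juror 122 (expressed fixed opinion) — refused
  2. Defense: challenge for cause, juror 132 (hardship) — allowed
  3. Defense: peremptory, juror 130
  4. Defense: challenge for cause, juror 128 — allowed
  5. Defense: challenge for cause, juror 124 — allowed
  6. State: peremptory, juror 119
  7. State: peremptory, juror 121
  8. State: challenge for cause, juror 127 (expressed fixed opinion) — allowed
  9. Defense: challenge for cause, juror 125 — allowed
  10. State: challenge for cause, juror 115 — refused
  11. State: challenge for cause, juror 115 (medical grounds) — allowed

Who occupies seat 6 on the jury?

120

Removed: #115, #119, #121, #124, #125, #127, #128, #130, #132. (#122 stays — for-cause denied.)
Filling seats in venire order through position 6: #113, #114, #116, #117, #118, #120.
So seat 6 is #120.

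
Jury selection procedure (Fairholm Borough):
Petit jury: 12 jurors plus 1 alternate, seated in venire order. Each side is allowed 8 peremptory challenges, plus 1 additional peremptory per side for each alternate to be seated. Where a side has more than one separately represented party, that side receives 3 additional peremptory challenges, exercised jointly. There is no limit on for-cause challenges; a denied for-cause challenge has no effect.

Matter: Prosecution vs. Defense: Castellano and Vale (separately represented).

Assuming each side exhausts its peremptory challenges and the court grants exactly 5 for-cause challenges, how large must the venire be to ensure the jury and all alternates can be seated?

39

Seats to fill: 12 + 1 alternates = 13.
Peremptories — Prosecution: 8 + 1×1 = 9; Defense: 8 + 1×1 + 3 = 12; total 21.
For-cause removals: 5.
Minimum venire: 13 + 21 + 5 = 39.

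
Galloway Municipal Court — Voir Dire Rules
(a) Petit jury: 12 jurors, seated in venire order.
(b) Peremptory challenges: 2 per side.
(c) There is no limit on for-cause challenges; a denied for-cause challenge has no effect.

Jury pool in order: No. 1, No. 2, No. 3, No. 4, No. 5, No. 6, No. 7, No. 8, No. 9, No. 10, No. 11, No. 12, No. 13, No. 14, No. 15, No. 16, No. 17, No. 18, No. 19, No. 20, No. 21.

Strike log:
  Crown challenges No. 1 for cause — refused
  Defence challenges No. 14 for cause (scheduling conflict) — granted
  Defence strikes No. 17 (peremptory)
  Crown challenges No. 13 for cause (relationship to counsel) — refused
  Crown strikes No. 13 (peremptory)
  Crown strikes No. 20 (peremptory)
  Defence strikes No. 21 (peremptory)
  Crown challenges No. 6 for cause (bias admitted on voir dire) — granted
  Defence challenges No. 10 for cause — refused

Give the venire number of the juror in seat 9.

Removed: #6, #13, #14, #17, #20, #21. (#1, #10 stay — for-cause denied.)
Seating in order: seats 1–12 → #1, #2, #3, #4, #5, #7, #8, #9, #10, #11, #12, #15.
So seat 9 is #10.

10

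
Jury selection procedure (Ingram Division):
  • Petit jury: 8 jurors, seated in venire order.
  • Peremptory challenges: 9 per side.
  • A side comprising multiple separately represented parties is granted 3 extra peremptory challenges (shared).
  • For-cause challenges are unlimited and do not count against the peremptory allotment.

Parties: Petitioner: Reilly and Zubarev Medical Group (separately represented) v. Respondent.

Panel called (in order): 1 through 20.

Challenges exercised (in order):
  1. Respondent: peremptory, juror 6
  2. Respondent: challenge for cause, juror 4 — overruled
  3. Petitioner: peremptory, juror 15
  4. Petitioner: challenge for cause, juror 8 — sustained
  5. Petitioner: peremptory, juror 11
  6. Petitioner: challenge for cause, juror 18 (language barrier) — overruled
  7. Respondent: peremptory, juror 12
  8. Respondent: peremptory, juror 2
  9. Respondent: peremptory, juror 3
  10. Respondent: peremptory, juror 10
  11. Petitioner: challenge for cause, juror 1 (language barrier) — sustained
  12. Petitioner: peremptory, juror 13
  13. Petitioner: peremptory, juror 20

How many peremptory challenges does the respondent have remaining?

4

Respondent allotment: 9.
Respondent peremptories used: #6, #12, #2, #3, #10 — 5 (the for-cause on #4 doesn't count).
Remaining: 9 − 5 = 4.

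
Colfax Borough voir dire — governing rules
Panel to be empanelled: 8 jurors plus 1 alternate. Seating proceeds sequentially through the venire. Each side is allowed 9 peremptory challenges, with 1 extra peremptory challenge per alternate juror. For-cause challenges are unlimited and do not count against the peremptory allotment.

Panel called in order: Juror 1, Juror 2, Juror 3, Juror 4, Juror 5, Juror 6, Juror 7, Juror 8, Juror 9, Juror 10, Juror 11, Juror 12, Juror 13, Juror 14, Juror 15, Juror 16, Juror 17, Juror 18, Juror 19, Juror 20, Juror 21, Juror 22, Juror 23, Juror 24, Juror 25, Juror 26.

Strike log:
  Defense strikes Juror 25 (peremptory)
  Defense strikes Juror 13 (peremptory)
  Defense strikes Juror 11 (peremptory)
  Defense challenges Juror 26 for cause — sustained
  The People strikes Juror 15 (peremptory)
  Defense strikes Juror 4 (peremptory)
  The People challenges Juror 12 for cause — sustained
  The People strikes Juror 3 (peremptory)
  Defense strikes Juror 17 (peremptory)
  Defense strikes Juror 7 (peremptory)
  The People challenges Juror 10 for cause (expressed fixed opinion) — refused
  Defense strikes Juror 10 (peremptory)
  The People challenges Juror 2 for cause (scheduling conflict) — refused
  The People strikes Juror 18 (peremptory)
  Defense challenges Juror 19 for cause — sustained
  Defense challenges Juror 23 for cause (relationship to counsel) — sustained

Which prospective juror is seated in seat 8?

16

Removed: #3, #4, #7, #10, #11, #12, #13, #15, #17, #18, #19, #23, #25, #26. (#2 stays — for-cause denied.)
Seating in order: seats 1–8 → #1, #2, #5, #6, #8, #9, #14, #16; alternates → #20.
So seat 8 is #16.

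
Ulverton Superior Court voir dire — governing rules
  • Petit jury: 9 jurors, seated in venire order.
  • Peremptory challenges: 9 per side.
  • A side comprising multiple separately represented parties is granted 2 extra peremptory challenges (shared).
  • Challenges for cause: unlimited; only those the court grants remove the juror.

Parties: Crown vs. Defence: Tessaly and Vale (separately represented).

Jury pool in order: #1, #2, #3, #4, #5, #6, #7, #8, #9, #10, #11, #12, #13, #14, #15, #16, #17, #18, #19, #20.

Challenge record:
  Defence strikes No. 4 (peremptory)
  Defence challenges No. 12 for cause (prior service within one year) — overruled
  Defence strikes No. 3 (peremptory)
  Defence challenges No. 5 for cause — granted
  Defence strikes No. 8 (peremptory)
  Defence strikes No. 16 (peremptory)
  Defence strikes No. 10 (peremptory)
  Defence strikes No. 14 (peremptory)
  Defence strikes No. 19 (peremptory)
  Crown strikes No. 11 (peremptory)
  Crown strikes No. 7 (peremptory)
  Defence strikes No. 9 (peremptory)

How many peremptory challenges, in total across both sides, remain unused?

Crown allotment: 9. Defence allotment: 9 base + 2 multi-party = 11.
Crown peremptories used: #11, #7 — 2.
Defence peremptories used: #4, #3, #8, #16, #10, #14, #19, #9 — 8 (for-cause on #12, #5 don't count).
Remaining: (9 − 2) + (11 − 8) = 10.

10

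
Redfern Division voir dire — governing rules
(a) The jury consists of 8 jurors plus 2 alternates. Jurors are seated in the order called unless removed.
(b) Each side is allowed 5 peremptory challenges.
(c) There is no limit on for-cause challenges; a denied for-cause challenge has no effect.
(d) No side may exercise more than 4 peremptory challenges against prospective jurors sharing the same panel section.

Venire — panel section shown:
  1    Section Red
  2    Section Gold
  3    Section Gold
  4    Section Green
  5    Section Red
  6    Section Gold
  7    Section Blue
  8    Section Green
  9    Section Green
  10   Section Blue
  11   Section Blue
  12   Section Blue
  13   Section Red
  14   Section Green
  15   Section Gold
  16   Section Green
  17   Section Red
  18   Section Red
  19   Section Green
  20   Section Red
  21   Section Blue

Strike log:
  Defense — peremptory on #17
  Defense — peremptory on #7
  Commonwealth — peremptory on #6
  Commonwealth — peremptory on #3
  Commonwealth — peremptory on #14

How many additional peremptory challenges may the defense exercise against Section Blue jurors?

Defense peremptories so far: #17, #7 — 2 of 5 used, 3 left overall.
Against Section Blue: #7 — 1 used; per-section cap 4 leaves 3.
Binding limit: min(3, 3) = 3.

3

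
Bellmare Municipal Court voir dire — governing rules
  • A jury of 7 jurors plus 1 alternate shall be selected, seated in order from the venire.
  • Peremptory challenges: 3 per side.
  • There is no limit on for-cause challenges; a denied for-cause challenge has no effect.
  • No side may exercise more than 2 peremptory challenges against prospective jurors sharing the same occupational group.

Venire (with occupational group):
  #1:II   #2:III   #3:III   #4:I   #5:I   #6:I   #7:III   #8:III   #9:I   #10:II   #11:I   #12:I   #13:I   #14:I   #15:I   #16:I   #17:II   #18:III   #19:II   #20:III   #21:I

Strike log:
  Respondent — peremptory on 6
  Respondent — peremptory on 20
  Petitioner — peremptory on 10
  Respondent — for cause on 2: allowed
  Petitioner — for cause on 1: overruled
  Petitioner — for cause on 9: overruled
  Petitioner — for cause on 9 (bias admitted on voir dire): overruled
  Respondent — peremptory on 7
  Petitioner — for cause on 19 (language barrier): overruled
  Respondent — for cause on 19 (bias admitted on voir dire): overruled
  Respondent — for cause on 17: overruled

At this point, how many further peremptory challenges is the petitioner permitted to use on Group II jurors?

Petitioner peremptories so far: #10 — 1 of 3 used, 2 left overall.
Against Group II: #10 — 1 used; per-group cap 2 leaves 1.
Binding limit: min(2, 1) = 1.

1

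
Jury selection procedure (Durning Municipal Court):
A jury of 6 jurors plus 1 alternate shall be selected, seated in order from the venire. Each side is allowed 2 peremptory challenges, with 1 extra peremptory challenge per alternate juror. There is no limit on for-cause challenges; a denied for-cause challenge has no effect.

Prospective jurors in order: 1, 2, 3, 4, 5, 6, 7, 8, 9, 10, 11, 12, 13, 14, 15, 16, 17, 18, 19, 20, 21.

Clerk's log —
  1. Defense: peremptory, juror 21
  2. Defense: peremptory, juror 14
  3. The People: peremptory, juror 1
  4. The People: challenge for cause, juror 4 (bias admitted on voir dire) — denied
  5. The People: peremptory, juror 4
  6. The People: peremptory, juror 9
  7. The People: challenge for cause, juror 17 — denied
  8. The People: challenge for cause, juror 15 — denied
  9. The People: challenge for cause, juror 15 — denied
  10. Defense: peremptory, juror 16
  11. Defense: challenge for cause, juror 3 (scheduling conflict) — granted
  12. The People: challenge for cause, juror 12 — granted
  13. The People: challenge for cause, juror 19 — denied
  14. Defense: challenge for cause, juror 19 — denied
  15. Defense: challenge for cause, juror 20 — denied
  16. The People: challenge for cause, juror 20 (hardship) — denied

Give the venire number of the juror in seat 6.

10

Removed: #1, #3, #4, #9, #12, #14, #16, #21. (#15, #17, #19, #20 stay — for-cause denied.)
Seating in order: seats 1–6 → #2, #5, #6, #7, #8, #10; alternates → #11.
So seat 6 is #10.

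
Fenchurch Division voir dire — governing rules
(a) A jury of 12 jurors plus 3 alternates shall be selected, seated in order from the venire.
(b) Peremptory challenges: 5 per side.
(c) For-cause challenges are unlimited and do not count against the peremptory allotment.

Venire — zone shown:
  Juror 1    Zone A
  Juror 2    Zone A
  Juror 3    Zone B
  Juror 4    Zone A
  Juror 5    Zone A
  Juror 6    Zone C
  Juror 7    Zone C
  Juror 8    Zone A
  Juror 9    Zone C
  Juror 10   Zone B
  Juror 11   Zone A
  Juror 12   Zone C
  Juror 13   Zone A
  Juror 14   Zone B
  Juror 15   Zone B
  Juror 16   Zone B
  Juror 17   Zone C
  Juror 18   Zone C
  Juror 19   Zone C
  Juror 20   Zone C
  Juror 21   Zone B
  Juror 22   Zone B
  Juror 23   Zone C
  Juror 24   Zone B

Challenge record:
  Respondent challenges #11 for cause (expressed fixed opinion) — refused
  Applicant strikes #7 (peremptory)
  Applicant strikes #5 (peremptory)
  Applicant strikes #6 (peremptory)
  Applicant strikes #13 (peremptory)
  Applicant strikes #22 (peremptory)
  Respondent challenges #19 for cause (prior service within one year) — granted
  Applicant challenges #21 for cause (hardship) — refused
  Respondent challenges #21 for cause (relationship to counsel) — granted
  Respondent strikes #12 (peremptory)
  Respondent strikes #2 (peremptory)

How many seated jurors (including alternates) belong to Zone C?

5

Removed: #2, #5, #6, #7, #12, #13, #19, #21, #22.
Seated (15 incl. alternates): #1, #3, #4, #8, #9, #10, #11, #14, #15, #16, #17, #18, #20, #23, #24.
Of those, in Zone C: #9, #17, #18, #20, #23 → 5.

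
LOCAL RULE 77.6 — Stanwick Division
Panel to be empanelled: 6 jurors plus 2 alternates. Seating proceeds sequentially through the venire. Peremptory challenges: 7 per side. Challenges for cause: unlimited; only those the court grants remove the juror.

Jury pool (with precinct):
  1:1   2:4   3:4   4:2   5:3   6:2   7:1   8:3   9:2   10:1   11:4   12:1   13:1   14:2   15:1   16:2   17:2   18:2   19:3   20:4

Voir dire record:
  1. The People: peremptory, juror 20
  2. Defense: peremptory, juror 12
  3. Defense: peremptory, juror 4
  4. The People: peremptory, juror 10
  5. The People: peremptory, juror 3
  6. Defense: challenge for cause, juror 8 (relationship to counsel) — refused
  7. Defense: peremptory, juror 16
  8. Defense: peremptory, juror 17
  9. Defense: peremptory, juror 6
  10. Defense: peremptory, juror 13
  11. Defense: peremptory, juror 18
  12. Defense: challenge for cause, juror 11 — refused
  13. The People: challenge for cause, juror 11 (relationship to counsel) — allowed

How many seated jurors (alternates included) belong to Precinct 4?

1

Removed: #3, #4, #6, #10, #11, #12, #13, #16, #17, #18, #20.
Seated (8 incl. alternates): #1, #2, #5, #7, #8, #9, #14, #15.
Of those, in Precinct 4: #2 → 1.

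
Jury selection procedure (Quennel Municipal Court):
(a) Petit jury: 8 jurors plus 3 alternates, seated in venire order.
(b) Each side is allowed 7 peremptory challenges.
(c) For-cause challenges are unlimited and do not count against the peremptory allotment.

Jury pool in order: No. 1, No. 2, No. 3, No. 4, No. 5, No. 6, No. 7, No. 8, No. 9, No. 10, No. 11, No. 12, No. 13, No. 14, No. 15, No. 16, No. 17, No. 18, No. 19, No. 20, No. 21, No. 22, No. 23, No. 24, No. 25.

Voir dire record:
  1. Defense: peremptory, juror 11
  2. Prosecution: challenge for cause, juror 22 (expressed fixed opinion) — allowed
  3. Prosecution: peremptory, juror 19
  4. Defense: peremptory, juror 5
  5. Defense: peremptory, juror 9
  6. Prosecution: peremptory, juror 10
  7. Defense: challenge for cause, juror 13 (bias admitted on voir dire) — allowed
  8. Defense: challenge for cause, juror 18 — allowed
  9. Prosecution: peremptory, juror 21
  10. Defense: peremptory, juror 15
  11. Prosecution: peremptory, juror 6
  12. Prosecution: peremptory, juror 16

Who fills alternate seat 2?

Removed: #5, #6, #9, #10, #11, #13, #15, #16, #18, #19, #21, #22.
Seating in order: seats 1–8 → #1, #2, #3, #4, #7, #8, #12, #14; alternates → #17, #20, #23.
So alternate 2 is #20.

20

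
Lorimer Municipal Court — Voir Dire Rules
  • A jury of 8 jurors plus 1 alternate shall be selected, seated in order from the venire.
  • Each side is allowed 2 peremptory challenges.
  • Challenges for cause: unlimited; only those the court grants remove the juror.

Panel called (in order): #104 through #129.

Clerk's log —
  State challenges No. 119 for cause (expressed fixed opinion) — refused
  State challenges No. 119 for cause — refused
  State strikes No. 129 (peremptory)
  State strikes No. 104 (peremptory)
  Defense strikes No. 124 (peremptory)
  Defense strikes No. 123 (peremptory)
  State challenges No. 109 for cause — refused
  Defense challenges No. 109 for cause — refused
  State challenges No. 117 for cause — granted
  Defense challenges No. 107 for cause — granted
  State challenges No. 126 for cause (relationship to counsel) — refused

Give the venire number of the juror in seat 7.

Removed: #104, #107, #117, #123, #124, #129. (#109, #119, #126 stay — for-cause denied.)
Seating in order: seats 1–8 → #105, #106, #108, #109, #110, #111, #112, #113; alternates → #114.
So seat 7 is #112.

112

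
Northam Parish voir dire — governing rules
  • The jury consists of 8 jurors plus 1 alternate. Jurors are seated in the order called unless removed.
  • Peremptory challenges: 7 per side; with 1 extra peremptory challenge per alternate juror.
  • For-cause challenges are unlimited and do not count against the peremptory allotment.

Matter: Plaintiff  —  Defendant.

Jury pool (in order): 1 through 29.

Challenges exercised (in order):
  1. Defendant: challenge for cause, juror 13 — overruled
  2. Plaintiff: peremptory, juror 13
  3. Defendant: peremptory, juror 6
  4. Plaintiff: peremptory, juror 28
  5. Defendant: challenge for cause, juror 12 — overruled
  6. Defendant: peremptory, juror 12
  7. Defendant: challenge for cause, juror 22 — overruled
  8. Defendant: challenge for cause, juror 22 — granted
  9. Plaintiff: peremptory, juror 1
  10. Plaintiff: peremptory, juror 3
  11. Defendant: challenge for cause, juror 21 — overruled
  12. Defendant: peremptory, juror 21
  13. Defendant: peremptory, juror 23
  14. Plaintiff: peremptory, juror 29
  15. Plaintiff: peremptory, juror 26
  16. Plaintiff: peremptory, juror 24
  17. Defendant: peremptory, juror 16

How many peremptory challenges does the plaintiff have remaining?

Plaintiff allotment: 7 base + 1 × 1 alternate = 8.
Plaintiff peremptories used: #13, #28, #1, #3, #29, #26, #24 — 7.
Remaining: 8 − 7 = 1.

1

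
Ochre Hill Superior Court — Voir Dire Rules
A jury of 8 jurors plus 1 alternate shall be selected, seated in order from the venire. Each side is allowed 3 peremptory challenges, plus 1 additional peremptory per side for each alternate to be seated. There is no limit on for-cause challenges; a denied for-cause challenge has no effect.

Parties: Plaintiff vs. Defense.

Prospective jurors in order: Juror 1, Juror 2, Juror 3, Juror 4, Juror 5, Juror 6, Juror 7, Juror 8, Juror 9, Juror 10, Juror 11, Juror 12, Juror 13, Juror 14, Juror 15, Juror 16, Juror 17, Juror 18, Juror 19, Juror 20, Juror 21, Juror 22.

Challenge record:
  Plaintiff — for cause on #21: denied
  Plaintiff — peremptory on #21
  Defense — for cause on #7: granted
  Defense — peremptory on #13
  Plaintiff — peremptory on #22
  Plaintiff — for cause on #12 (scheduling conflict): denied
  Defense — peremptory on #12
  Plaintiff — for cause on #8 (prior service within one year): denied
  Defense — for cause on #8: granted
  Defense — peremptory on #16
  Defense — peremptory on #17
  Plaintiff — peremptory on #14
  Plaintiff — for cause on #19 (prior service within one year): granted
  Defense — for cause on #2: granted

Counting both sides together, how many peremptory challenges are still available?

Plaintiff allotment: 3 base + 1 × 1 alternate = 4. Defense allotment: 3 base + 1 × 1 alternate = 4.
Plaintiff peremptories used: #21, #22, #14 — 3 (for-cause on #21, #12, #8, #19 don't count).
Defense peremptories used: #13, #12, #16, #17 — 4 (for-cause on #7, #8, #2 don't count).
Remaining: (4 − 3) + (4 − 4) = 1.

1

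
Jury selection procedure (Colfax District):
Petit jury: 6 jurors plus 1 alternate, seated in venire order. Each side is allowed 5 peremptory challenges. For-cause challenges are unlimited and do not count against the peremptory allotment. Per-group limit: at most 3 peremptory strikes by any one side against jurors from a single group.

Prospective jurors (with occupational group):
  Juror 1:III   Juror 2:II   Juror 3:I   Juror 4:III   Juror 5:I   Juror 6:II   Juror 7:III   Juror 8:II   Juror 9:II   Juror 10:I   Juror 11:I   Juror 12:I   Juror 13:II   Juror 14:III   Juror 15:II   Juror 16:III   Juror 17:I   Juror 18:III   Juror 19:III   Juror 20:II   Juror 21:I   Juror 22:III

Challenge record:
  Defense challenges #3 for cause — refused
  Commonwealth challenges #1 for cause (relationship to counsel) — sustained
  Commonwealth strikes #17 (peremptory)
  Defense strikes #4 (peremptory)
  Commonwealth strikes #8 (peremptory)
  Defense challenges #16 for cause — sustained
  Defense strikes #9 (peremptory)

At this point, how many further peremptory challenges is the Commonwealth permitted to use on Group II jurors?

2

Commonwealth peremptories so far: #17, #8 — 2 of 5 used, 3 left overall.
Against Group II: #8 — 1 used; per-group cap 3 leaves 2.
Binding limit: min(3, 2) = 2.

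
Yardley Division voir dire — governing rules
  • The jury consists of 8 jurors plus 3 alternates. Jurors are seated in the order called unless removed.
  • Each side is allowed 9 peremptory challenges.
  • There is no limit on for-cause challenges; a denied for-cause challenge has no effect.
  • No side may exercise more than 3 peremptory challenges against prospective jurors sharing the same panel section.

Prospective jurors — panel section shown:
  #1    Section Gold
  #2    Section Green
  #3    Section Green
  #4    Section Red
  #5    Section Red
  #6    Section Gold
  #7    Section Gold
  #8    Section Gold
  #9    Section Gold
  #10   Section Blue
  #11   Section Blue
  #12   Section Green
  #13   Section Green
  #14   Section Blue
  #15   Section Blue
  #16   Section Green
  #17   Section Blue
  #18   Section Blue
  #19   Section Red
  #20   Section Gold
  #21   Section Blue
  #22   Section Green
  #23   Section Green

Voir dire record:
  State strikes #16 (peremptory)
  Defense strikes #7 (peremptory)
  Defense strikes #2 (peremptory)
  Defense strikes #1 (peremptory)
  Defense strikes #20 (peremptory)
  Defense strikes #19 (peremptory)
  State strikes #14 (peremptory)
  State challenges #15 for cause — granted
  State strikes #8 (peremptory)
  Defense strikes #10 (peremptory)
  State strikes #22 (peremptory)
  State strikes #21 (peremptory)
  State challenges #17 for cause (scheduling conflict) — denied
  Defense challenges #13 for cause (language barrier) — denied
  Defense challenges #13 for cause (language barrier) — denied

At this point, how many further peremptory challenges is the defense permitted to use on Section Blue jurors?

Defense peremptories so far: #7, #2, #1, #20, #19, #10 — 6 of 9 used, 3 left overall.
Against Section Blue: #10 — 1 used; per-section cap 3 leaves 2.
Binding limit: min(3, 2) = 2.

2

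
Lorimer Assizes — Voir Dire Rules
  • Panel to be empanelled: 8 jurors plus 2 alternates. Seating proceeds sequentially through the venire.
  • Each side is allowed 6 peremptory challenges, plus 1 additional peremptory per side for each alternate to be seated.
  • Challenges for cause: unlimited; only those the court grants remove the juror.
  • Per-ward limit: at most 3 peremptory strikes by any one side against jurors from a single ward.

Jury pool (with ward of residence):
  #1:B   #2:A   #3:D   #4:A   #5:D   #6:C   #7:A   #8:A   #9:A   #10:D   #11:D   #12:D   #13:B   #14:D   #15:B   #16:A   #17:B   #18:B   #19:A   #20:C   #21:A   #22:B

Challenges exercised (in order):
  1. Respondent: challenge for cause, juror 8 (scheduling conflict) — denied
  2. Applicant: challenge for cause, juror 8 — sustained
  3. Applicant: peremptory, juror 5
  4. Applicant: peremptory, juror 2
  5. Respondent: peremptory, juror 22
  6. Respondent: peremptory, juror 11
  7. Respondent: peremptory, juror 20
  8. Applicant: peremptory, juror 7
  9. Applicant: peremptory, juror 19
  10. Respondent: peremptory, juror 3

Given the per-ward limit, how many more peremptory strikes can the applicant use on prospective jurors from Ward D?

2

Applicant peremptories so far: #5, #2, #7, #19 — 4 of 8 used, 4 left overall.
Against Ward D: #5 — 1 used; per-ward cap 3 leaves 2.
Binding limit: min(4, 2) = 2.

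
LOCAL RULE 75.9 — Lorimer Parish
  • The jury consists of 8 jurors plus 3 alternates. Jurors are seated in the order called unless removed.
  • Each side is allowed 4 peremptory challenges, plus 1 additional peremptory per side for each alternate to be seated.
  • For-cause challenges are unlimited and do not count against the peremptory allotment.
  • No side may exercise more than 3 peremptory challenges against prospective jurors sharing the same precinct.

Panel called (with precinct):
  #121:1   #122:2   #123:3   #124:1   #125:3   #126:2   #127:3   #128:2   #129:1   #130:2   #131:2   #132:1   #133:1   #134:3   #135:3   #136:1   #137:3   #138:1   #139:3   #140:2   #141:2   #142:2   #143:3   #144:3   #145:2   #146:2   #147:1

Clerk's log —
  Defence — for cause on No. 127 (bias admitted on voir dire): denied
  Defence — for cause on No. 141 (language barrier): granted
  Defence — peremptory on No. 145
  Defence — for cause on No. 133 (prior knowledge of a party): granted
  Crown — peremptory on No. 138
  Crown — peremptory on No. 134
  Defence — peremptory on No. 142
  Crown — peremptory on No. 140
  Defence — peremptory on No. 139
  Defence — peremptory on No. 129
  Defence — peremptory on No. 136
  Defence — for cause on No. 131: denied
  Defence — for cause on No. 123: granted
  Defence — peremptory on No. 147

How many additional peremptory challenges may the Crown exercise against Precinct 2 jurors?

Crown peremptories so far: #138, #134, #140 — 3 of 7 used, 4 left overall.
Against Precinct 2: #140 — 1 used; per-precinct cap 3 leaves 2.
Binding limit: min(4, 2) = 2.

2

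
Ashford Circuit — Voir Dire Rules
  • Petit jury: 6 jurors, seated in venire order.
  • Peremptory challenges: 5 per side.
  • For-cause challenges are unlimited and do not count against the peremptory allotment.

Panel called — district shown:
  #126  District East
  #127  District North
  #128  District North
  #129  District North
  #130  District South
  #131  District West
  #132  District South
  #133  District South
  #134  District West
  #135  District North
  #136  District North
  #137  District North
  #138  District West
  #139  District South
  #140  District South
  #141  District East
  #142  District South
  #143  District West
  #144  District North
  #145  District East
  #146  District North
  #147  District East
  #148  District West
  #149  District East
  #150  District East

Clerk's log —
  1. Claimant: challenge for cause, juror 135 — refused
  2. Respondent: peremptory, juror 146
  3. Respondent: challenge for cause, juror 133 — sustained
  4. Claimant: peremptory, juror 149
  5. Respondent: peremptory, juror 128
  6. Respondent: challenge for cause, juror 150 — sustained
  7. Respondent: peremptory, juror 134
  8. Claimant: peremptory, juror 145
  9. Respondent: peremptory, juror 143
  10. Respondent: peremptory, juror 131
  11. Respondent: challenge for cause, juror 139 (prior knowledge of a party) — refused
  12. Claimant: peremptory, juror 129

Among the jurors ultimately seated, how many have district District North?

Removed: #128, #129, #131, #133, #134, #143, #145, #146, #149, #150.
Seated jurors 1–6: #126, #127, #130, #132, #135, #136.
Of those, in District North: #127, #135, #136 → 3.

3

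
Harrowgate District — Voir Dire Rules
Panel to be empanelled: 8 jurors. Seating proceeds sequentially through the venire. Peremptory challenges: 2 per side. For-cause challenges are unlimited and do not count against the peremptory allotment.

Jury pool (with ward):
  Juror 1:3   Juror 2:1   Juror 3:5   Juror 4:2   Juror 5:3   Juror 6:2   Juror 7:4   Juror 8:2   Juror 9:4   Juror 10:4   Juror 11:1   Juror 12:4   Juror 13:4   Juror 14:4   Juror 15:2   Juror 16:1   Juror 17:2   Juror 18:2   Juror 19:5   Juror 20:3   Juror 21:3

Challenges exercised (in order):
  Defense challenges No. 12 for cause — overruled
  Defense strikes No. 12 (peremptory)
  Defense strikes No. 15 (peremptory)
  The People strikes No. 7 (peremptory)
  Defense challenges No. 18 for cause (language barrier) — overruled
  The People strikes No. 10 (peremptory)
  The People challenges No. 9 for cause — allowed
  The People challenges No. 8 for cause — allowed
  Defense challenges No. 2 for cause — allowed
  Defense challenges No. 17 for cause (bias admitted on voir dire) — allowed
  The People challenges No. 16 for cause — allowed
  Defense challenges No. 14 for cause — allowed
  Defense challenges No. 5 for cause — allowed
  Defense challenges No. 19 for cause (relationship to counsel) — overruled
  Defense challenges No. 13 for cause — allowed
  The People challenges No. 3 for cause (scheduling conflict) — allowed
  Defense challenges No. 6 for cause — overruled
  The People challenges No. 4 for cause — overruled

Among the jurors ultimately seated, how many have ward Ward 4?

Removed: #2, #3, #5, #7, #8, #9, #10, #12, #13, #14, #15, #16, #17.
Seated jurors 1–8: #1, #4, #6, #11, #18, #19, #20, #21.
None of those are in Ward 4 → 0.

0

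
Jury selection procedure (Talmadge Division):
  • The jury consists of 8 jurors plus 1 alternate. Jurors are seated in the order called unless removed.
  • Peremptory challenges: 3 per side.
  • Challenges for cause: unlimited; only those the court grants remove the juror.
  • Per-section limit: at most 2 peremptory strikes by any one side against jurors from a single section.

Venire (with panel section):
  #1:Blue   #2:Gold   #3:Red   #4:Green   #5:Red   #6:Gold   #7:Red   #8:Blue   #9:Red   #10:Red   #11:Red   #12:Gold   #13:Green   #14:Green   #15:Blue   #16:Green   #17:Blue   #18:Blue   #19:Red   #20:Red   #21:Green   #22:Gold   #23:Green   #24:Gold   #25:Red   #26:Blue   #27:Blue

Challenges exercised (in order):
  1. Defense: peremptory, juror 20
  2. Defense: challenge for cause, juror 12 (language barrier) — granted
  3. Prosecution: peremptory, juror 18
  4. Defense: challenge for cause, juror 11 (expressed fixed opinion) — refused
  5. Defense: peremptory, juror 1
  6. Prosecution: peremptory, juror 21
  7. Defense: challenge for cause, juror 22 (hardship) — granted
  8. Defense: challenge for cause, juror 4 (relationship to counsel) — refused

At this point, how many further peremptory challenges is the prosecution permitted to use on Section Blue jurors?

Prosecution peremptories so far: #18, #21 — 2 of 3 used, 1 left overall.
Against Section Blue: #18 — 1 used; per-section cap 2 leaves 1.
Binding limit: min(1, 1) = 1.

1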